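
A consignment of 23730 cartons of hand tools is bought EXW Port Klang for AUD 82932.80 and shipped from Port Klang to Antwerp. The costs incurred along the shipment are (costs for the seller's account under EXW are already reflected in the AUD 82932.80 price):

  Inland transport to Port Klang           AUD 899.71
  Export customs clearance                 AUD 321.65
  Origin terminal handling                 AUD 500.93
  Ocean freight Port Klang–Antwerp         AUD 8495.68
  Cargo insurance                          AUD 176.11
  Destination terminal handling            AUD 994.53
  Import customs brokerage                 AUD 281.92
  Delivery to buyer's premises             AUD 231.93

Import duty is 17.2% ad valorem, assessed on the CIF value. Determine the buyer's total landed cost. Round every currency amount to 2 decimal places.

Total landed cost: AUD 110887.48

EXW: the seller makes goods available at their premises; the buyer bears all onward costs.
CIF value = EXW price + inland to port + export clearance + origin terminal + freight + insurance = 82932.80 + 899.71 + 321.65 + 500.93 + 8495.68 + 176.11 = 93326.88
Import duty = 93326.88 × 17.2% = 16052.22
Buyer bears: inland to port 899.71 + export clearance 321.65 + origin terminal 500.93 + freight 8495.68 + insurance 176.11 + destination terminal 994.53 + brokerage 281.92 + delivery 231.93 + duty 16052.22 = 27954.68
Landed cost = invoice 82932.80 + 27954.68 = 110887.48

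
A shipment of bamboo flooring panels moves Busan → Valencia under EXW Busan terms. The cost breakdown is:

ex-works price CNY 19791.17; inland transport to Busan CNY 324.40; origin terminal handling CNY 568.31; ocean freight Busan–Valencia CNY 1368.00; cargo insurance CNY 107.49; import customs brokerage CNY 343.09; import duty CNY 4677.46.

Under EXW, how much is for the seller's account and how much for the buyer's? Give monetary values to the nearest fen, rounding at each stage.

EXW: the seller makes goods available at their premises; the buyer bears all onward costs.
Seller's account: goods 19791.17 = 19791.17
Buyer's account: inland to port 324.40 + origin terminal 568.31 + freight 1368.00 + insurance 107.49 + brokerage 343.09 + duty 4677.46 = 7388.75

Seller: CNY 19791.17; buyer: CNY 7388.75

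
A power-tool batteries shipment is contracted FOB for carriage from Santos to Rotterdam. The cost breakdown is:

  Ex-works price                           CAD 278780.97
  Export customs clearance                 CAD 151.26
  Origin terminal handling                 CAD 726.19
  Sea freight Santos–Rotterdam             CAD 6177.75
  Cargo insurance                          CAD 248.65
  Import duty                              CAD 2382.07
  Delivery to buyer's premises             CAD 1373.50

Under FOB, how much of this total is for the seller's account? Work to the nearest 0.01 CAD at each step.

Seller's account: CAD 279658.42

FOB: the seller bears costs until goods are on board at the origin port; the buyer bears freight, insurance and all costs thereafter.
Seller's account: goods 278780.97 + export clearance 151.26 + origin terminal 726.19 = 279658.42
Buyer's account: freight 6177.75 + insurance 248.65 + duty 2382.07 + delivery 1373.50 = 10181.97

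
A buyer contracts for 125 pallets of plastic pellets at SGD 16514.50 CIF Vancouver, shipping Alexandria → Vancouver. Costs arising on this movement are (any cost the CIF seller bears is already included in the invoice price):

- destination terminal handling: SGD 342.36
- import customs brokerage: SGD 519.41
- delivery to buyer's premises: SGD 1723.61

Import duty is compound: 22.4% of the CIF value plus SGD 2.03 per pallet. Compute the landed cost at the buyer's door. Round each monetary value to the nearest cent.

CIF: the seller pays costs through ocean freight and marine insurance to the destination port.
The CIF price already equals the CIF value: 16514.50
Ad valorem component: 16514.50 × 22.4% = 3699.25
Specific component: 125 × 2.03 = 253.75
Import duty = 3699.25 + 253.75 = 3953.00
Buyer bears: destination terminal 342.36 + brokerage 519.41 + delivery 1723.61 + duty 3953.00 = 6538.38
Landed cost = invoice 16514.50 + 6538.38 = 23052.88

Total landed cost: SGD 23052.88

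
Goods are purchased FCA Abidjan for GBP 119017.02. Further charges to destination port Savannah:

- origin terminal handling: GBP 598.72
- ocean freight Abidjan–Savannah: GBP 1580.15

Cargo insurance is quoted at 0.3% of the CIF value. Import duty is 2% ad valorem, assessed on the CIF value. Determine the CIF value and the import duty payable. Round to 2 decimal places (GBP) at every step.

CIF value: GBP 121560.57; import duty: GBP 2431.21

Let C be the CIF value. C = FCA price + pre-shipment costs + freight + 0.3% × C
C − 0.3% × C = 119017.02 + 598.72 + 1580.15
0.997 × C = 121195.89
C = 121195.89 / 0.997 = 121560.57
Insurance premium = 0.3% × 121560.57 = 364.68
Import duty = 121560.57 × 2% = 2431.21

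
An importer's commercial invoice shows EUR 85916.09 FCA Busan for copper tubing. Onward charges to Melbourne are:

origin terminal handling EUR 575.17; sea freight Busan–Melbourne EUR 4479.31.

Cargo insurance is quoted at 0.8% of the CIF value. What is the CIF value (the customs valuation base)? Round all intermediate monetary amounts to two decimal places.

CIF value: EUR 91704.20

Let C be the CIF value. C = FCA price + pre-shipment costs + freight + 0.8% × C
C − 0.8% × C = 85916.09 + 575.17 + 4479.31
0.992 × C = 90970.57
C = 90970.57 / 0.992 = 91704.20
Insurance premium = 0.8% × 91704.20 = 733.63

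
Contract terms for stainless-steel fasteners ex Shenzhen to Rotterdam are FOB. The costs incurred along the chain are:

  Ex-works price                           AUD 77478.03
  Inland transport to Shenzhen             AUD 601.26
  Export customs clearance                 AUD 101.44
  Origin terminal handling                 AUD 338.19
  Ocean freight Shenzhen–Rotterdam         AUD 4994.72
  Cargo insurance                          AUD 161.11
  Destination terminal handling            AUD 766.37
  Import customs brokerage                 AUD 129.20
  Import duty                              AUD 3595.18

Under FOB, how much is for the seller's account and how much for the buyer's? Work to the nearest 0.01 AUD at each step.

FOB: the seller bears costs until goods are on board at the origin port; the buyer bears freight, insurance and all costs thereafter.
Seller's account: goods 77478.03 + inland to port 601.26 + export clearance 101.44 + origin terminal 338.19 = 78518.92
Buyer's account: freight 4994.72 + insurance 161.11 + destination terminal 766.37 + brokerage 129.20 + duty 3595.18 = 9646.58

Seller: AUD 78518.92; buyer: AUD 9646.58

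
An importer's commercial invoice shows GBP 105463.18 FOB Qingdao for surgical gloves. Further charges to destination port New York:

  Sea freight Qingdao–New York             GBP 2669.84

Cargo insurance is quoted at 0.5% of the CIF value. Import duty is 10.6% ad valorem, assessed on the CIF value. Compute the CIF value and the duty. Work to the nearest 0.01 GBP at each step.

CIF value: GBP 108676.40; import duty: GBP 11519.70

Let C be the CIF value. C = FOB price + freight + 0.5% × C
C − 0.5% × C = 105463.18 + 2669.84
0.995 × C = 108133.02
C = 108133.02 / 0.995 = 108676.40
Insurance premium = 0.5% × 108676.40 = 543.38
Import duty = 108676.40 × 10.6% = 11519.70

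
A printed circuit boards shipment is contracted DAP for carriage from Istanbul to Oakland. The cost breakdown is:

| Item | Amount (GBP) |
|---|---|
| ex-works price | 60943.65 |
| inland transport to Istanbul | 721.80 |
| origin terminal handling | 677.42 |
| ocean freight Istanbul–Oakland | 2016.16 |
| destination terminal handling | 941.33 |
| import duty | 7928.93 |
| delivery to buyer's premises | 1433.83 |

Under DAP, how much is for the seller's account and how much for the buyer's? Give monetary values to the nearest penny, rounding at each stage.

Seller: GBP 66734.19; buyer: GBP 7928.93

DAP: the seller bears all costs to the named destination except import duty and clearance.
Seller's account: goods 60943.65 + inland to port 721.80 + origin terminal 677.42 + freight 2016.16 + destination terminal 941.33 + delivery 1433.83 = 66734.19
Buyer's account: duty 7928.93 = 7928.93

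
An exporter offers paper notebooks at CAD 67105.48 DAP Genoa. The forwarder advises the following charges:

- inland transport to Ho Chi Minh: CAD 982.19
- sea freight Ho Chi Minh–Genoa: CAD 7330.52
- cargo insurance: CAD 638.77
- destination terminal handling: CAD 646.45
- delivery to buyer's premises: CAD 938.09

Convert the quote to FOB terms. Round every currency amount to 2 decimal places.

FOB price: CAD 57551.65

Not relevant to the conversion: inland to port — on the seller under both DAP and FOB; already in the DAP price and stays in the FOB price.
From DAP to FOB, the seller no longer bears: freight, insurance, destination terminal, delivery.
FOB price = 67105.48 − 7330.52 − 638.77 − 646.45 − 938.09 = 57551.65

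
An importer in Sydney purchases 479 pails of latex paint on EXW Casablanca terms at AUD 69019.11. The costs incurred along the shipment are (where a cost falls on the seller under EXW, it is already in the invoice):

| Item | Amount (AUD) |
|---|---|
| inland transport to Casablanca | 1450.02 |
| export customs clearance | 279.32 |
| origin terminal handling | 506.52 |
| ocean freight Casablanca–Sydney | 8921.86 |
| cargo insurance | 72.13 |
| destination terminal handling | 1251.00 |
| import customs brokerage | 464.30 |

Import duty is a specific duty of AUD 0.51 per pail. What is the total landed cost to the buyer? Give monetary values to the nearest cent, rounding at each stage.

EXW: the seller makes goods available at their premises; the buyer bears all onward costs.
CIF value = EXW price + inland to port + export clearance + origin terminal + freight + insurance = 69019.11 + 1450.02 + 279.32 + 506.52 + 8921.86 + 72.13 = 80248.96
Import duty = 479 × 0.51 = 244.29
Buyer bears: inland to port 1450.02 + export clearance 279.32 + origin terminal 506.52 + freight 8921.86 + insurance 72.13 + destination terminal 1251.00 + brokerage 464.30 + duty 244.29 = 13189.44
Landed cost = invoice 69019.11 + 13189.44 = 82208.55

Total landed cost: AUD 82208.55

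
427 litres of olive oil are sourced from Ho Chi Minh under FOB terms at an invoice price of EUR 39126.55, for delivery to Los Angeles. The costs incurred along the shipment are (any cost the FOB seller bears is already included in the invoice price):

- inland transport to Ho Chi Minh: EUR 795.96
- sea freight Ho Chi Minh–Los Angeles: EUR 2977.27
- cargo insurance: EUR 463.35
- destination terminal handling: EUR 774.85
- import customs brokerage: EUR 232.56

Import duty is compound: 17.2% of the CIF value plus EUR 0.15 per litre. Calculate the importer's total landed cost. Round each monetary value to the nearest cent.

Total landed cost: EUR 50960.18

FOB: the seller bears costs until goods are on board at the origin port; the buyer bears freight, insurance and all costs thereafter.
Already in the invoice (seller's account under FOB): inland to port — exclude.
CIF value = FOB price + freight + insurance = 39126.55 + 2977.27 + 463.35 = 42567.17
Ad valorem component: 42567.17 × 17.2% = 7321.55
Specific component: 427 × 0.15 = 64.05
Import duty = 7321.55 + 64.05 = 7385.60
Buyer bears: freight 2977.27 + insurance 463.35 + destination terminal 774.85 + brokerage 232.56 + duty 7385.60 = 11833.63
Landed cost = invoice 39126.55 + 11833.63 = 50960.18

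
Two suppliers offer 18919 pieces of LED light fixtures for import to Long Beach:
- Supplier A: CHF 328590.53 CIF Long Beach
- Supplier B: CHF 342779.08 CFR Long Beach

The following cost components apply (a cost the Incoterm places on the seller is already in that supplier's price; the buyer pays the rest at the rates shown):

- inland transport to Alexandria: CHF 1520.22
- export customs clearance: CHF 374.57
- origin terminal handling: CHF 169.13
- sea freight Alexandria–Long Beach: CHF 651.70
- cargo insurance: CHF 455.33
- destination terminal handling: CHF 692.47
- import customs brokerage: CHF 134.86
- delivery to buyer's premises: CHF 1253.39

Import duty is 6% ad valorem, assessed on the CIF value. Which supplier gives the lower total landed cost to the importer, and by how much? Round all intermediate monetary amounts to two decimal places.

Supplier A is cheaper by CHF 15522.51

Supplier A (CIF):
The CIF price already equals the CIF value: 328590.53
Import duty = 328590.53 × 6% = 19715.43
Buyer bears (A): 692.47 + 134.86 + 1253.39 = 2080.72
Landed cost (A) = invoice 328590.53 + 2080.72 + duty 19715.43 = 350386.68
Supplier B (CFR):
CIF value = CFR price + insurance = 342779.08 + 455.33 = 343234.41
Import duty = 343234.41 × 6% = 20594.06
Buyer bears (B): 455.33 + 692.47 + 134.86 + 1253.39 = 2536.05
Landed cost (B) = invoice 342779.08 + 2536.05 + duty 20594.06 = 365909.19
Difference = |350386.68 − 365909.19| = 15522.51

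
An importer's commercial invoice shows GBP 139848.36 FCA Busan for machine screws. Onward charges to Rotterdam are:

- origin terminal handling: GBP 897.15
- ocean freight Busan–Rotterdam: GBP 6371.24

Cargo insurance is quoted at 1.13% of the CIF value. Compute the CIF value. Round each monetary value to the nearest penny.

Let C be the CIF value. C = FCA price + pre-shipment costs + freight + 1.13% × C
C − 1.13% × C = 139848.36 + 897.15 + 6371.24
0.9887 × C = 147116.75
C = 147116.75 / 0.9887 = 148798.17
Insurance premium = 1.13% × 148798.17 = 1681.42

CIF value: GBP 148798.17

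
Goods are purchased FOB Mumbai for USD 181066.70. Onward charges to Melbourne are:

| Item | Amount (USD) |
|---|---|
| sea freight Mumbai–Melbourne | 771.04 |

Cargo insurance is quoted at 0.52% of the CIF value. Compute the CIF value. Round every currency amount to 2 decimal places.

CIF value: USD 182788.24

Let C be the CIF value. C = FOB price + freight + 0.52% × C
C − 0.52% × C = 181066.70 + 771.04
0.9948 × C = 181837.74
C = 181837.74 / 0.9948 = 182788.24
Insurance premium = 0.52% × 182788.24 = 950.50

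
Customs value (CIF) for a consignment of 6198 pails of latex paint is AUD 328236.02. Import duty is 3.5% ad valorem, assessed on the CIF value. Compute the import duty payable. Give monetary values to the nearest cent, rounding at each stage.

Import duty: AUD 11488.26

Import duty = 328236.02 × 3.5% = 11488.26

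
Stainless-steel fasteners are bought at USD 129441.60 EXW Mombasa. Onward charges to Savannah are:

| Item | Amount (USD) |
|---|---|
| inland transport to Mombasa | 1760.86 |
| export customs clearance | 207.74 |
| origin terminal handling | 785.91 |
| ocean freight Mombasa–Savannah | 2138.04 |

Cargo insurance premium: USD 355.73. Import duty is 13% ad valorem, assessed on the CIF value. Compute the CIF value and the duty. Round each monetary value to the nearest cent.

CIF value: USD 134689.88; import duty: USD 17509.68

CIF = EXW price + pre-shipment costs + freight + insurance
CIF = 129441.60 + 1760.86 + 207.74 + 785.91 + 2138.04 + 355.73 = 134689.88
Import duty = 134689.88 × 13% = 17509.68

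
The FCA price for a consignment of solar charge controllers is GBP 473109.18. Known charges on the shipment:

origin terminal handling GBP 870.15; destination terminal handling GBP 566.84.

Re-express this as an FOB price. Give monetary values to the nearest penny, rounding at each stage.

FOB price: GBP 473979.33

Not relevant to the conversion: destination terminal — on the buyer under both terms; not part of either seller's price.
From FCA to FOB, the seller additionally bears: origin terminal.
FOB price = 473109.18 + 870.15 = 473979.33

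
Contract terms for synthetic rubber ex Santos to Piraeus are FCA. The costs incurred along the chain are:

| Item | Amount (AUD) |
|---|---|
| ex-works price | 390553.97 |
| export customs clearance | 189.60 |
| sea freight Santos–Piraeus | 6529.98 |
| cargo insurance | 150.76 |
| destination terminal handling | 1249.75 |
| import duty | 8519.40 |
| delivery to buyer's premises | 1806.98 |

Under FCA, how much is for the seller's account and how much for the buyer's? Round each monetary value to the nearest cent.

Seller: AUD 390743.57; buyer: AUD 18256.87

FCA: the seller delivers export-cleared goods to the carrier; the buyer bears costs from that point.
Seller's account: goods 390553.97 + export clearance 189.60 = 390743.57
Buyer's account: freight 6529.98 + insurance 150.76 + destination terminal 1249.75 + duty 8519.40 + delivery 1806.98 = 18256.87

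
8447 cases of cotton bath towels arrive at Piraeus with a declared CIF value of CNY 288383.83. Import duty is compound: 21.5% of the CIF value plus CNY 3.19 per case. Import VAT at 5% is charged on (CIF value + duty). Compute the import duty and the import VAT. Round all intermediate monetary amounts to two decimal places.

Ad valorem component: 288383.83 × 21.5% = 62002.52
Specific component: 8447 × 3.19 = 26945.93
Import duty = 62002.52 + 26945.93 = 88948.45
VAT base = CIF + duty = 288383.83 + 88948.45 = 377332.28
Import VAT = 377332.28 × 5% = 18866.61

Import duty: CNY 88948.45; import VAT: CNY 18866.61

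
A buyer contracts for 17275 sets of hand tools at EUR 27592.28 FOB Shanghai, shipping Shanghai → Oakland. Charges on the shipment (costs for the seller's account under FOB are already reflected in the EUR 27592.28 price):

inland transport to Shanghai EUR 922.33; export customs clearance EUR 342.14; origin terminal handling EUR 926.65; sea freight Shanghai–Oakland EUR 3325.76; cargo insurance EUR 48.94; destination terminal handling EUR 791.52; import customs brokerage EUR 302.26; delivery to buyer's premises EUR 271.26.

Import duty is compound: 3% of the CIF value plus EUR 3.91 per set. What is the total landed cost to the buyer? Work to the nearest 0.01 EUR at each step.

FOB: the seller bears costs until goods are on board at the origin port; the buyer bears freight, insurance and all costs thereafter.
Already in the invoice (seller's account under FOB): inland to port, export clearance, origin terminal — exclude.
CIF value = FOB price + freight + insurance = 27592.28 + 3325.76 + 48.94 = 30966.98
Ad valorem component: 30966.98 × 3% = 929.01
Specific component: 17275 × 3.91 = 67545.25
Import duty = 929.01 + 67545.25 = 68474.26
Buyer bears: freight 3325.76 + insurance 48.94 + destination terminal 791.52 + brokerage 302.26 + delivery 271.26 + duty 68474.26 = 73214.00
Landed cost = invoice 27592.28 + 73214.00 = 100806.28

Total landed cost: EUR 100806.28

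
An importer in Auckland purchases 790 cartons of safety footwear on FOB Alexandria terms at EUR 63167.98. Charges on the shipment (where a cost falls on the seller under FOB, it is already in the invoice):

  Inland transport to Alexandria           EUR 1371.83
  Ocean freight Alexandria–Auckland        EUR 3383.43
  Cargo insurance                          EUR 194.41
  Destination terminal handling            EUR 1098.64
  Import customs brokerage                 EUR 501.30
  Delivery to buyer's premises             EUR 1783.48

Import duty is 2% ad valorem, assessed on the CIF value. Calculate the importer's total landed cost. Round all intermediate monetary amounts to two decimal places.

FOB: the seller bears costs until goods are on board at the origin port; the buyer bears freight, insurance and all costs thereafter.
Already in the invoice (seller's account under FOB): inland to port — exclude.
CIF value = FOB price + freight + insurance = 63167.98 + 3383.43 + 194.41 = 66745.82
Import duty = 66745.82 × 2% = 1334.92
Buyer bears: freight 3383.43 + insurance 194.41 + destination terminal 1098.64 + brokerage 501.30 + delivery 1783.48 + duty 1334.92 = 8296.18
Landed cost = invoice 63167.98 + 8296.18 = 71464.16

Total landed cost: EUR 71464.16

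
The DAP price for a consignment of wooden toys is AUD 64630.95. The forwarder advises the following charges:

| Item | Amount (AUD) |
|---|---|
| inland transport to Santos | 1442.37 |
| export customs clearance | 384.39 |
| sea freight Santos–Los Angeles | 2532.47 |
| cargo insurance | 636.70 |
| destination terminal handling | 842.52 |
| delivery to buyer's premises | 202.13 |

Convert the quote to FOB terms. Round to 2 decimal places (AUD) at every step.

Not relevant to the conversion: export clearance, inland to port — on the seller under both DAP and FOB; already in the DAP price and stays in the FOB price.
From DAP to FOB, the seller no longer bears: freight, insurance, destination terminal, delivery.
FOB price = 64630.95 − 2532.47 − 636.70 − 842.52 − 202.13 = 60417.13

FOB price: AUD 60417.13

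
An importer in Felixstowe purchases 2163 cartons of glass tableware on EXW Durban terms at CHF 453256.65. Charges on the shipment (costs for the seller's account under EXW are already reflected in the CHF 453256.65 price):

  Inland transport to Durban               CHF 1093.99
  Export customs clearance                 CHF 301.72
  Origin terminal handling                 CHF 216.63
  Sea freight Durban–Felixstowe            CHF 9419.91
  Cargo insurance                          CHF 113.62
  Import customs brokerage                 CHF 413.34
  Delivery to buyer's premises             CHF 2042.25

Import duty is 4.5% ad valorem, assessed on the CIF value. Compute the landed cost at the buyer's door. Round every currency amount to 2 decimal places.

EXW: the seller makes goods available at their premises; the buyer bears all onward costs.
CIF value = EXW price + inland to port + export clearance + origin terminal + freight + insurance = 453256.65 + 1093.99 + 301.72 + 216.63 + 9419.91 + 113.62 = 464402.52
Import duty = 464402.52 × 4.5% = 20898.11
Buyer bears: inland to port 1093.99 + export clearance 301.72 + origin terminal 216.63 + freight 9419.91 + insurance 113.62 + brokerage 413.34 + delivery 2042.25 + duty 20898.11 = 34499.57
Landed cost = invoice 453256.65 + 34499.57 = 487756.22

Total landed cost: CHF 487756.22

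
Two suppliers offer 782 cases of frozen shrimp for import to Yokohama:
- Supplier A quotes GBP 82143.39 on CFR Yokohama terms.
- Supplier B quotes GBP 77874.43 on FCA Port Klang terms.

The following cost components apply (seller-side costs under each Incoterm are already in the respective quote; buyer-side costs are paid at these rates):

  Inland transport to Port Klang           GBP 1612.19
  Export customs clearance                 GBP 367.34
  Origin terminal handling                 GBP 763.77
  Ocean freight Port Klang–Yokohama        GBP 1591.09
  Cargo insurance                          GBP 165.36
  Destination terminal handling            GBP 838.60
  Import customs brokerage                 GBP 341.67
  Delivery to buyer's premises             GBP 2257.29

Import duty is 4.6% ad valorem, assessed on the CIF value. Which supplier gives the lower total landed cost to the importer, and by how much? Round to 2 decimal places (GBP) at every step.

Supplier B is cheaper by GBP 2002.15

Supplier A (CFR):
CIF value = CFR price + insurance = 82143.39 + 165.36 = 82308.75
Import duty = 82308.75 × 4.6% = 3786.20
Buyer bears (A): 165.36 + 838.60 + 341.67 + 2257.29 = 3602.92
Landed cost (A) = invoice 82143.39 + 3602.92 + duty 3786.20 = 89532.51
Supplier B (FCA):
CIF value = FCA price + origin terminal + freight + insurance = 77874.43 + 763.77 + 1591.09 + 165.36 = 80394.65
Import duty = 80394.65 × 4.6% = 3698.15
Buyer bears (B): 763.77 + 1591.09 + 165.36 + 838.60 + 341.67 + 2257.29 = 5957.78
Landed cost (B) = invoice 77874.43 + 5957.78 + duty 3698.15 = 87530.36
Difference = |89532.51 − 87530.36| = 2002.15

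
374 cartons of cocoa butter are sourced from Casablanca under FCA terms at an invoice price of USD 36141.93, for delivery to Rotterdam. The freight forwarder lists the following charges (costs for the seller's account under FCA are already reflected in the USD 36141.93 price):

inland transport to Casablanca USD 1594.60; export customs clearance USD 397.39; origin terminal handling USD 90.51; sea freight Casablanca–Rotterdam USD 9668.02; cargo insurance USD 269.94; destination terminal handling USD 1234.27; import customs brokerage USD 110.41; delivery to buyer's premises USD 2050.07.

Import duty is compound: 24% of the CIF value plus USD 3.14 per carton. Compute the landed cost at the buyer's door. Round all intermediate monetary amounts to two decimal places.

Total landed cost: USD 61820.41

FCA: the seller delivers export-cleared goods to the carrier; the buyer bears costs from that point.
Already in the invoice (seller's account under FCA): inland to port, export clearance — exclude.
CIF value = FCA price + origin terminal + freight + insurance = 36141.93 + 90.51 + 9668.02 + 269.94 = 46170.40
Ad valorem component: 46170.40 × 24% = 11080.90
Specific component: 374 × 3.14 = 1174.36
Import duty = 11080.90 + 1174.36 = 12255.26
Buyer bears: origin terminal 90.51 + freight 9668.02 + insurance 269.94 + destination terminal 1234.27 + brokerage 110.41 + delivery 2050.07 + duty 12255.26 = 25678.48
Landed cost = invoice 36141.93 + 25678.48 = 61820.41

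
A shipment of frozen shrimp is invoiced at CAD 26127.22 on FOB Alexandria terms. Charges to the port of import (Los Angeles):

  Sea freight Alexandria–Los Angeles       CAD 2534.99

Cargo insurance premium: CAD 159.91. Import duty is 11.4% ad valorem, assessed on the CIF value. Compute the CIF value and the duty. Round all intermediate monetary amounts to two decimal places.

CIF = FOB price + freight + insurance
CIF = 26127.22 + 2534.99 + 159.91 = 28822.12
Import duty = 28822.12 × 11.4% = 3285.72

CIF value: CAD 28822.12; import duty: CAD 3285.72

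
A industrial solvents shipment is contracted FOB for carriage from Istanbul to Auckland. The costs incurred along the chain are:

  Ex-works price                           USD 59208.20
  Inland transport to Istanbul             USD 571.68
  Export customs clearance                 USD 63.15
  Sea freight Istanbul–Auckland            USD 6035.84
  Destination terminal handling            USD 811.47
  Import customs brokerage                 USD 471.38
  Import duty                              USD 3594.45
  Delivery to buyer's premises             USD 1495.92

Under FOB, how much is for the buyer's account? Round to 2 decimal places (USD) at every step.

FOB: the seller bears costs until goods are on board at the origin port; the buyer bears freight, insurance and all costs thereafter.
Seller's account: goods 59208.20 + inland to port 571.68 + export clearance 63.15 = 59843.03
Buyer's account: freight 6035.84 + destination terminal 811.47 + brokerage 471.38 + duty 3594.45 + delivery 1495.92 = 12409.06

Buyer's account: USD 12409.06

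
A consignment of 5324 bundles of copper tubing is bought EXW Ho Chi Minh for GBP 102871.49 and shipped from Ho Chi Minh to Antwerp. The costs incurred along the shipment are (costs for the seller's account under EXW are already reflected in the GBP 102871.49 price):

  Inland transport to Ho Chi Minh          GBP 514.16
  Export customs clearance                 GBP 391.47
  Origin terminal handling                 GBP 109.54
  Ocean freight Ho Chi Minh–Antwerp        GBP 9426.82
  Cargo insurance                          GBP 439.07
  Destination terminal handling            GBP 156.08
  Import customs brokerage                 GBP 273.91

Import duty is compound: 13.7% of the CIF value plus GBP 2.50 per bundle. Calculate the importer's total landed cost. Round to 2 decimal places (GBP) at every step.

Total landed cost: GBP 143076.64

EXW: the seller makes goods available at their premises; the buyer bears all onward costs.
CIF value = EXW price + inland to port + export clearance + origin terminal + freight + insurance = 102871.49 + 514.16 + 391.47 + 109.54 + 9426.82 + 439.07 = 113752.55
Ad valorem component: 113752.55 × 13.7% = 15584.10
Specific component: 5324 × 2.50 = 13310.00
Import duty = 15584.10 + 13310.00 = 28894.10
Buyer bears: inland to port 514.16 + export clearance 391.47 + origin terminal 109.54 + freight 9426.82 + insurance 439.07 + destination terminal 156.08 + brokerage 273.91 + duty 28894.10 = 40205.15
Landed cost = invoice 102871.49 + 40205.15 = 143076.64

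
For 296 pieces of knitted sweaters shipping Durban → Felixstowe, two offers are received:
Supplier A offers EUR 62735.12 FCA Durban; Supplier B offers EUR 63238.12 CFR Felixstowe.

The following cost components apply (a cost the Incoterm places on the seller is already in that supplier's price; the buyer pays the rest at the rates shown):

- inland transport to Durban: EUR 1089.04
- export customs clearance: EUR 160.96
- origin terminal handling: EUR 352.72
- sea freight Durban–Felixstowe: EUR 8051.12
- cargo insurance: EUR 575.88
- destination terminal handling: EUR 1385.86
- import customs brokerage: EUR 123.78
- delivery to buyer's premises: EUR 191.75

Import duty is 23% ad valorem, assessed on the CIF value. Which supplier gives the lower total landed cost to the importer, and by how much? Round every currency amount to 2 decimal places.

Supplier A (FCA):
CIF value = FCA price + origin terminal + freight + insurance = 62735.12 + 352.72 + 8051.12 + 575.88 = 71714.84
Import duty = 71714.84 × 23% = 16494.41
Buyer bears (A): 352.72 + 8051.12 + 575.88 + 1385.86 + 123.78 + 191.75 = 10681.11
Landed cost (A) = invoice 62735.12 + 10681.11 + duty 16494.41 = 89910.64
Supplier B (CFR):
CIF value = CFR price + insurance = 63238.12 + 575.88 = 63814.00
Import duty = 63814.00 × 23% = 14677.22
Buyer bears (B): 575.88 + 1385.86 + 123.78 + 191.75 = 2277.27
Landed cost (B) = invoice 63238.12 + 2277.27 + duty 14677.22 = 80192.61
Difference = |89910.64 − 80192.61| = 9718.03

Supplier B is cheaper by EUR 9718.03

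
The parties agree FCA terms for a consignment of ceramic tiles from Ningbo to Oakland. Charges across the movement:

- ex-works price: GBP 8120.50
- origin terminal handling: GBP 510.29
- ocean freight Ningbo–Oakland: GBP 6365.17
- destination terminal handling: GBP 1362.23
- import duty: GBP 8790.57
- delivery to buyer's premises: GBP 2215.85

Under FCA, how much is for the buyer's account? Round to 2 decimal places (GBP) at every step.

FCA: the seller delivers export-cleared goods to the carrier; the buyer bears costs from that point.
Seller's account: goods 8120.50 = 8120.50
Buyer's account: origin terminal 510.29 + freight 6365.17 + destination terminal 1362.23 + duty 8790.57 + delivery 2215.85 = 19244.11

Buyer's account: GBP 19244.11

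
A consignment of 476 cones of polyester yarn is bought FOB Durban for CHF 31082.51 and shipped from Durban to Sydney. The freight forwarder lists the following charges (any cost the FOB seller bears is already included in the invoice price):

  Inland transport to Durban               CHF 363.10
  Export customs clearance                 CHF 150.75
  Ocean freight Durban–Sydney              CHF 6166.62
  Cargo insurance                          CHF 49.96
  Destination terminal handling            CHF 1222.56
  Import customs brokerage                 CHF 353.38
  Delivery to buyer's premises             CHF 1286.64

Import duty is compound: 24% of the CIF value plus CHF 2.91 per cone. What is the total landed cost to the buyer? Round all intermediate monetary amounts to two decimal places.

Total landed cost: CHF 50498.61

FOB: the seller bears costs until goods are on board at the origin port; the buyer bears freight, insurance and all costs thereafter.
Already in the invoice (seller's account under FOB): inland to port, export clearance — exclude.
CIF value = FOB price + freight + insurance = 31082.51 + 6166.62 + 49.96 = 37299.09
Ad valorem component: 37299.09 × 24% = 8951.78
Specific component: 476 × 2.91 = 1385.16
Import duty = 8951.78 + 1385.16 = 10336.94
Buyer bears: freight 6166.62 + insurance 49.96 + destination terminal 1222.56 + brokerage 353.38 + delivery 1286.64 + duty 10336.94 = 19416.10
Landed cost = invoice 31082.51 + 19416.10 = 50498.61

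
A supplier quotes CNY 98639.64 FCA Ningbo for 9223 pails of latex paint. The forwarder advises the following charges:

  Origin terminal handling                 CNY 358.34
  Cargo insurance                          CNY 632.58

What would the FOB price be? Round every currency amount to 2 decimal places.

FOB price: CNY 98997.98

Not relevant to the conversion: insurance — on the buyer under both terms; not part of either seller's price.
From FCA to FOB, the seller additionally bears: origin terminal.
FOB price = 98639.64 + 358.34 = 98997.98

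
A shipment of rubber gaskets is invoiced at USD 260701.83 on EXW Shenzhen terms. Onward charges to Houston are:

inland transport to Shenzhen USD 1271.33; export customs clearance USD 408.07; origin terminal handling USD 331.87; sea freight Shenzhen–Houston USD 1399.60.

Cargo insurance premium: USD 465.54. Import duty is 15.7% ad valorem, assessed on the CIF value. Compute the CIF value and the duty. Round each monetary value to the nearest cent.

CIF value: USD 264578.24; import duty: USD 41538.78

CIF = EXW price + pre-shipment costs + freight + insurance
CIF = 260701.83 + 1271.33 + 408.07 + 331.87 + 1399.60 + 465.54 = 264578.24
Import duty = 264578.24 × 15.7% = 41538.78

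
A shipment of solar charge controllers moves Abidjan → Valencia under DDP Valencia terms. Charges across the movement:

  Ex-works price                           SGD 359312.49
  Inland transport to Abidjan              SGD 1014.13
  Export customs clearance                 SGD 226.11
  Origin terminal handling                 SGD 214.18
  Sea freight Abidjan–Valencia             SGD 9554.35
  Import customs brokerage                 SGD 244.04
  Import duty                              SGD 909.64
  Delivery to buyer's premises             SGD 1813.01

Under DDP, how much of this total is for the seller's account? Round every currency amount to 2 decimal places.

Seller's account: SGD 373287.95

DDP: the seller bears all costs including import duty.
Seller's account: goods 359312.49 + inland to port 1014.13 + export clearance 226.11 + origin terminal 214.18 + freight 9554.35 + brokerage 244.04 + duty 909.64 + delivery 1813.01 = 373287.95
Buyer's account: 0.00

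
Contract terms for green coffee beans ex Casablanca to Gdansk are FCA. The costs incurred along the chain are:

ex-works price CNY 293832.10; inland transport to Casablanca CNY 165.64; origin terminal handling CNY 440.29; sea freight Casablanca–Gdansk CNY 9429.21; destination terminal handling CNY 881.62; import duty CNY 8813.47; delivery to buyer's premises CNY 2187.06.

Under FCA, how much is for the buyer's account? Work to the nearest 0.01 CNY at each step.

FCA: the seller delivers export-cleared goods to the carrier; the buyer bears costs from that point.
Seller's account: goods 293832.10 + inland to port 165.64 = 293997.74
Buyer's account: origin terminal 440.29 + freight 9429.21 + destination terminal 881.62 + duty 8813.47 + delivery 2187.06 = 21751.65

Buyer's account: CNY 21751.65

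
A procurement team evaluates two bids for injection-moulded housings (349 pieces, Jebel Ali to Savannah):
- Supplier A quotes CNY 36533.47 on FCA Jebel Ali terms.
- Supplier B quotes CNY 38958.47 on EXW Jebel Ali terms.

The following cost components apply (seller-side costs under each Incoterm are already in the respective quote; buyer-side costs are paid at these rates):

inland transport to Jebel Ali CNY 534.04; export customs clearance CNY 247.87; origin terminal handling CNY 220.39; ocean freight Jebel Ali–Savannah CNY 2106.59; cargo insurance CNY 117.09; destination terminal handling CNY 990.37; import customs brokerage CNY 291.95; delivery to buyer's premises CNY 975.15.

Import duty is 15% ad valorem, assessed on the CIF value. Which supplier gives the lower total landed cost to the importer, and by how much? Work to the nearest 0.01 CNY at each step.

Supplier A is cheaper by CNY 3687.95

Supplier A (FCA):
CIF value = FCA price + origin terminal + freight + insurance = 36533.47 + 220.39 + 2106.59 + 117.09 = 38977.54
Import duty = 38977.54 × 15% = 5846.63
Buyer bears (A): 220.39 + 2106.59 + 117.09 + 990.37 + 291.95 + 975.15 = 4701.54
Landed cost (A) = invoice 36533.47 + 4701.54 + duty 5846.63 = 47081.64
Supplier B (EXW):
CIF value = EXW price + inland to port + export clearance + origin terminal + freight + insurance = 38958.47 + 534.04 + 247.87 + 220.39 + 2106.59 + 117.09 = 42184.45
Import duty = 42184.45 × 15% = 6327.67
Buyer bears (B): 534.04 + 247.87 + 220.39 + 2106.59 + 117.09 + 990.37 + 291.95 + 975.15 = 5483.45
Landed cost (B) = invoice 38958.47 + 5483.45 + duty 6327.67 = 50769.59
Difference = |47081.64 − 50769.59| = 3687.95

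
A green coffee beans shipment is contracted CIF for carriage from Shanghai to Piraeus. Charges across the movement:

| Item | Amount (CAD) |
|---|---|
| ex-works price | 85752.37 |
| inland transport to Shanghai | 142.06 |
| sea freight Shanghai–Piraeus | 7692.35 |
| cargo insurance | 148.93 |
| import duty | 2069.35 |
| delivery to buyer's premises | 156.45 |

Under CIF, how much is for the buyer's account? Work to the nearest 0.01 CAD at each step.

Buyer's account: CAD 2225.80

CIF: the seller pays costs through ocean freight and marine insurance to the destination port.
Seller's account: goods 85752.37 + inland to port 142.06 + freight 7692.35 + insurance 148.93 = 93735.71
Buyer's account: duty 2069.35 + delivery 156.45 = 2225.80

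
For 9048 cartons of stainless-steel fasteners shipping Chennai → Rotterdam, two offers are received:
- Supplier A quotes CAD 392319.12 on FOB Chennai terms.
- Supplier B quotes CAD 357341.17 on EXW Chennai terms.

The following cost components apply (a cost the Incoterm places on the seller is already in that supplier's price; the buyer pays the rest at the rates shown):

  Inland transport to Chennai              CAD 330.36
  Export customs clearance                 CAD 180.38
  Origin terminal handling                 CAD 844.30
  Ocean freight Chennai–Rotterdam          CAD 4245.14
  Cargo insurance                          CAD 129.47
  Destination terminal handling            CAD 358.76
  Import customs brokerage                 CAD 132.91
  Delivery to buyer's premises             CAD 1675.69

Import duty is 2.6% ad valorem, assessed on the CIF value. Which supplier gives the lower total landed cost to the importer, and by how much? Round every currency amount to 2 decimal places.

Supplier B is cheaper by CAD 34497.11

Supplier A (FOB):
CIF value = FOB price + freight + insurance = 392319.12 + 4245.14 + 129.47 = 396693.73
Import duty = 396693.73 × 2.6% = 10314.04
Buyer bears (A): 4245.14 + 129.47 + 358.76 + 132.91 + 1675.69 = 6541.97
Landed cost (A) = invoice 392319.12 + 6541.97 + duty 10314.04 = 409175.13
Supplier B (EXW):
CIF value = EXW price + inland to port + export clearance + origin terminal + freight + insurance = 357341.17 + 330.36 + 180.38 + 844.30 + 4245.14 + 129.47 = 363070.82
Import duty = 363070.82 × 2.6% = 9439.84
Buyer bears (B): 330.36 + 180.38 + 844.30 + 4245.14 + 129.47 + 358.76 + 132.91 + 1675.69 = 7897.01
Landed cost (B) = invoice 357341.17 + 7897.01 + duty 9439.84 = 374678.02
Difference = |409175.13 − 374678.02| = 34497.11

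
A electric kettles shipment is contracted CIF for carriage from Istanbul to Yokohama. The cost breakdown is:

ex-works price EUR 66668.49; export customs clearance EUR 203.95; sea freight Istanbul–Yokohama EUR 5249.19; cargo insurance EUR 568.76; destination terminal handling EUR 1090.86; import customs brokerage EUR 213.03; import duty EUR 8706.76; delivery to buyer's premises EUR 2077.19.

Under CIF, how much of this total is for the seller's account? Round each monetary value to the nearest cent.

CIF: the seller pays costs through ocean freight and marine insurance to the destination port.
Seller's account: goods 66668.49 + export clearance 203.95 + freight 5249.19 + insurance 568.76 = 72690.39
Buyer's account: destination terminal 1090.86 + brokerage 213.03 + duty 8706.76 + delivery 2077.19 = 12087.84

Seller's account: EUR 72690.39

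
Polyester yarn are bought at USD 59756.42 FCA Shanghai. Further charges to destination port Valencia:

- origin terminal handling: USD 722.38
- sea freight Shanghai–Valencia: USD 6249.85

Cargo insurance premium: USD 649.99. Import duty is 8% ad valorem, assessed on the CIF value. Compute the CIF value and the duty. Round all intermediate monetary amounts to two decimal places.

CIF = FCA price + pre-shipment costs + freight + insurance
CIF = 59756.42 + 722.38 + 6249.85 + 649.99 = 67378.64
Import duty = 67378.64 × 8% = 5390.29

CIF value: USD 67378.64; import duty: USD 5390.29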